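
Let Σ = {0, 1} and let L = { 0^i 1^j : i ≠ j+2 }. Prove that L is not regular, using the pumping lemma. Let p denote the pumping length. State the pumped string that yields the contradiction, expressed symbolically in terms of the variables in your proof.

0^{p+p!} 1^{p+p!-2}

Assume L is regular. Let p be the pumping length given by the pumping lemma.
Choose w = 0^p 1^{p+p!-2}. Since p ≠ (p+p!-2)+2 = p+p!, w ∈ L; and |w| ≥ p.
Write w = xyz as guaranteed by the lemma, with |xy| ≤ p and |y| > 0.
Since the first p symbols of w are all 0's and |xy| ≤ p, y lies entirely in the leading 0-block: y = 0^k for some k with 1 ≤ k ≤ p.
Since 1 ≤ k ≤ p, k divides p!; set t = 1 + p!/k. Then xy^t z has p + (p!/k)·k = p + p! copies of 0. Now the 0-count is p+p! and (1-count)+2 = (p+p!-2)+2 = p+p!, so i ≠ j+2 fails. So xy^t z = 0^{p+p!} 1^{p+p!-2} ∉ L.
This contradicts the pumping lemma, so L is not regular.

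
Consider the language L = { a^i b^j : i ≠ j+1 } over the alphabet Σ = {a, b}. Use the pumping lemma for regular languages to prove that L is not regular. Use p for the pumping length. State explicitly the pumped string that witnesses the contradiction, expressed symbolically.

a^{p+p!} b^{p+p!-1}

Suppose for contradiction that L is regular, and let p be the pumping length.
Choose w = a^p b^{p+p!-1}. Since p ≠ (p+p!-1)+1 = p+p!, w ∈ L; and |w| ≥ p.
Write w = xyz as guaranteed by the lemma, with |xy| ≤ p and y is nonempty.
Because |xy| ≤ p and w begins with p copies of a, we have y = a^k with 1 ≤ k ≤ p.
Since 1 ≤ k ≤ p, k divides p!; set t = 1 + p!/k. Then xy^t z has p + (p!/k)·k = p + p! copies of a. Now the a-count is p+p! and (b-count)+1 = (p+p!-1)+1 = p+p!, so i ≠ j+1 fails. So xy^t z = a^{p+p!} b^{p+p!-1} ∉ L.
Contradiction. Therefore L is not regular.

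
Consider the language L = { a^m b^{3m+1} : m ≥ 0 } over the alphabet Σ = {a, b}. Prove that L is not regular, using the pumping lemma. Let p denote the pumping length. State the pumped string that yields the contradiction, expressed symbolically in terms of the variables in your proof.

Assume L is regular; let p be its pumping constant.
Choose w = a^p b^{3p+1}, which is in L with |w| = 4p+1 ≥ p.
The pumping lemma gives a decomposition w = xyz where |xy| ≤ p and |y| > 0.
The first p characters of w are a's, so xy (and hence y) consists only of a's. Write y = a^k, 1 ≤ k ≤ p.
Pump with i = 2: xy^2z = a^{p+k} b^{3p+1}. For this to lie in L we would need 3p+1 = 3(p+k)+1, which forces k = 0. But k ≥ 1, so xy^2z ∉ L.
Contradiction. Therefore L is not regular.

a^{p+k} b^{3p+1}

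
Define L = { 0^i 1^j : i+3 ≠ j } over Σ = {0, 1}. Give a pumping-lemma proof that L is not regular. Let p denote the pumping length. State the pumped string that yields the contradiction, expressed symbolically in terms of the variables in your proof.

Suppose for contradiction that L is regular, and let p be the pumping length.
Choose w = 0^p 1^{p+p!+3}. Since p ≠ (p+p!+3)-3 = p+p!, w ∈ L; and |w| ≥ p.
By the pumping lemma, w = xyz with |xy| ≤ p and |y| ≥ 1.
Since the first p symbols of w are all 0's and |xy| ≤ p, y lies entirely in the leading 0-block: y = 0^k for some k with 1 ≤ k ≤ p.
Since 1 ≤ k ≤ p, k divides p!; set t = 1 + p!/k. Then xy^t z has p + (p!/k)·k = p + p! copies of 0. Now the 0-count is p+p! and (1-count)-3 = (p+p!+3)-3 = p+p!, so i+3 ≠ j fails. So xy^t z = 0^{p+p!} 1^{p+p!+3} ∉ L.
This contradicts the pumping lemma, so L is not regular.

0^{p+p!} 1^{p+p!+3}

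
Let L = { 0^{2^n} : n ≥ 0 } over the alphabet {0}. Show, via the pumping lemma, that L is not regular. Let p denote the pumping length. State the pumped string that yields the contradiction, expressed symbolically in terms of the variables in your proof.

0^{2^p+k}

Toward a contradiction, assume L is regular with pumping length p.
Take w = 0^{2^p} ∈ L with |w| = 2^p ≥ p.
Write w = xyz as guaranteed by the lemma, with |xy| ≤ p and y is nonempty.
Then y = 0^k for some k with 1 ≤ k ≤ p.
Pump with i = 2: xy^2z = 0^{2^p+k}. Since 1 ≤ k ≤ p < 2^p, we have 2^p < 2^p+k < 2^{p+1}, so 2^p+k is not a power of 2. So xy^2z ∉ L.
This contradicts the pumping lemma, so L is not regular.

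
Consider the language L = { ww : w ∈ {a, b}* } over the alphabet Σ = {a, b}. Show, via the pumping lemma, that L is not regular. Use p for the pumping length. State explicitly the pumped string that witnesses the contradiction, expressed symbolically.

Suppose for contradiction that L is regular, and let p be the pumping length.
Take w = a^p b^p a^p b^p = uu where u = a^pb^p; then w ∈ L and |w| = 4p ≥ p.
Write w = xyz as guaranteed by the lemma, with |xy| ≤ p and |y| > 0.
The first p characters of w are a's, so xy (and hence y) consists only of a's. Write y = a^k, 1 ≤ k ≤ p.
Pump with i = 2: xy^2z = a^{p+k} b^p a^p b^p, of length 4p+k. Suppose this equals vv. The string starts with a and ends with b, so v does too; thus the boundary between the two copies of v is a b→a transition. There is exactly one such transition, at position 2p+k, so |v| = 2p+k and |vv| = 4p+2k ≠ 4p+k since k ≥ 1. So xy^2z ∉ L.
This is a contradiction; hence L is not regular.

a^{p+k} b^p a^p b^p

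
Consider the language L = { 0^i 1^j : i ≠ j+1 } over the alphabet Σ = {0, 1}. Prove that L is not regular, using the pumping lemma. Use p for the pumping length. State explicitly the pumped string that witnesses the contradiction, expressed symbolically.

Toward a contradiction, assume L is regular with pumping length p.
Choose w = 0^p 1^{p+p!-1}. Since p ≠ (p+p!-1)+1 = p+p!, w ∈ L; and |w| ≥ p.
Write w = xyz as guaranteed by the lemma, with |xy| ≤ p and y is nonempty.
The first p characters of w are 0's, so xy (and hence y) consists only of 0's. Write y = 0^k, 1 ≤ k ≤ p.
Since 1 ≤ k ≤ p, k divides p!; set t = 1 + p!/k. Then xy^t z has p + (p!/k)·k = p + p! copies of 0. Now the 0-count is p+p! and (1-count)+1 = (p+p!-1)+1 = p+p!, so i ≠ j+1 fails. So xy^t z = 0^{p+p!} 1^{p+p!-1} ∉ L.
Contradiction. Therefore L is not regular.

0^{p+p!} 1^{p+p!-1}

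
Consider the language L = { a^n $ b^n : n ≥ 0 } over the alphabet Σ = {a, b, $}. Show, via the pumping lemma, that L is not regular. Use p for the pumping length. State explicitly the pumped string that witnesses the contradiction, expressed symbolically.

Suppose for contradiction that L is regular, and let p be the pumping length.
Take w = a^p $ b^p ∈ L with |w| = 2p+1 ≥ p.
The pumping lemma gives a decomposition w = xyz where |xy| ≤ p and y is nonempty.
Because |xy| ≤ p and w begins with p copies of a, we have y = a^k with 1 ≤ k ≤ p.
Pump with i = 2: xy^2z = a^{p+k} $ b^p, which would require p+k = p. But k ≥ 1, so xy^2z ∉ L.
Contradiction. Therefore L is not regular.

a^{p+k} $ b^p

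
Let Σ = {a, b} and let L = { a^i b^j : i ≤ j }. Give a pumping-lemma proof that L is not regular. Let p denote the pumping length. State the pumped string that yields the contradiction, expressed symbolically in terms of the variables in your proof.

a^{p+k} b^p

Suppose for contradiction that L is regular, and let p be the pumping length.
Choose w = a^p b^p ∈ L, with |w| = 2p ≥ p.
The pumping lemma gives a decomposition w = xyz where |xy| ≤ p and y is nonempty.
Since the first p symbols of w are all a's and |xy| ≤ p, y lies entirely in the leading a-block: y = a^k for some k with 1 ≤ k ≤ p.
Consider xy^2z = a^{p+k} b^p. Since k ≥ 1, the a-count p+k exceeds the b-count p, so i ≤ j fails; thus xy^2z ∉ L.
This contradicts the pumping lemma, so L is not regular.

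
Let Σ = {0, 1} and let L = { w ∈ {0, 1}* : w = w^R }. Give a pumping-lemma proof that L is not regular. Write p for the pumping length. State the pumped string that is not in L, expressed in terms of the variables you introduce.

0^{p+k} 1 0^p

Toward a contradiction, assume L is regular with pumping length p.
Take w = 0^p 1 0^p, a palindrome of length 2p+1 ≥ p.
The pumping lemma gives a decomposition w = xyz where |xy| ≤ p and |y| > 0.
Because |xy| ≤ p and w begins with p copies of 0, we have y = 0^k with 1 ≤ k ≤ p.
Pump with i = 2: xy^2z = 0^{p+k} 1 0^p. Its reverse is 0^p 1 0^{p+k}, which differs from xy^2z since k ≥ 1. So xy^2z is not a palindrome and xy^2z ∉ L.
Contradiction. Therefore L is not regular.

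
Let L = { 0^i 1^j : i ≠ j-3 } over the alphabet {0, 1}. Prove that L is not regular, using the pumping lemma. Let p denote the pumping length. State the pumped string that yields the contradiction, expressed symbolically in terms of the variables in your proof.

0^{p+p!} 1^{p+p!+3}

Toward a contradiction, assume L is regular with pumping length p.
Choose w = 0^p 1^{p+p!+3}. Since p ≠ (p+p!+3)-3 = p+p!, w ∈ L; and |w| ≥ p.
By the pumping lemma, w = xyz with |xy| ≤ p and |y| ≥ 1.
Because |xy| ≤ p and w begins with p copies of 0, we have y = 0^k with 1 ≤ k ≤ p.
Since 1 ≤ k ≤ p, k divides p!; set t = 1 + p!/k. Then xy^t z has p + (p!/k)·k = p + p! copies of 0. Now the 0-count is p+p! and (1-count)-3 = (p+p!+3)-3 = p+p!, so i ≠ j-3 fails. So xy^t z = 0^{p+p!} 1^{p+p!+3} ∉ L.
This contradicts the pumping lemma, so L is not regular.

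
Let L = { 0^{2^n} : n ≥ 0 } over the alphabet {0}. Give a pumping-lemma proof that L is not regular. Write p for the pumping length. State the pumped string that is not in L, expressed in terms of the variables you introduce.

Suppose for contradiction that L is regular, and let p be the pumping length.
Take w = 0^{2^p} ∈ L with |w| = 2^p ≥ p.
Write w = xyz as guaranteed by the lemma, with |xy| ≤ p and |y| > 0.
Then y = 0^k for some k with 1 ≤ k ≤ p.
Pump with i = 2: xy^2z = 0^{2^p+k}. Since 1 ≤ k ≤ p < 2^p, we have 2^p < 2^p+k < 2^{p+1}, so 2^p+k is not a power of 2. So xy^2z ∉ L.
This contradicts the pumping lemma, so L is not regular.

0^{2^p+k}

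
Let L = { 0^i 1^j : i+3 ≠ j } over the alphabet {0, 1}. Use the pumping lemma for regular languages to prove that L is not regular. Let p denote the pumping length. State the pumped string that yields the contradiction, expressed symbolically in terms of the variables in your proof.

Toward a contradiction, assume L is regular with pumping length p.
Choose w = 0^p 1^{p+p!+3}. Since p ≠ (p+p!+3)-3 = p+p!, w ∈ L; and |w| ≥ p.
By the pumping lemma, w = xyz with |xy| ≤ p and y is nonempty.
Since the first p symbols of w are all 0's and |xy| ≤ p, y lies entirely in the leading 0-block: y = 0^k for some k with 1 ≤ k ≤ p.
Since 1 ≤ k ≤ p, k divides p!; set t = 1 + p!/k. Then xy^t z has p + (p!/k)·k = p + p! copies of 0. Now the 0-count is p+p! and (1-count)-3 = (p+p!+3)-3 = p+p!, so i+3 ≠ j fails. So xy^t z = 0^{p+p!} 1^{p+p!+3} ∉ L.
This contradicts the pumping lemma, so L is not regular.

0^{p+p!} 1^{p+p!+3}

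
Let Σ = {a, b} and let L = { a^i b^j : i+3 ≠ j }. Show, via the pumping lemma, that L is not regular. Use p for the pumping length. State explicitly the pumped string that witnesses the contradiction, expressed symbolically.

Toward a contradiction, assume L is regular with pumping length p.
Choose w = a^p b^{p+p!+3}. Since p ≠ (p+p!+3)-3 = p+p!, w ∈ L; and |w| ≥ p.
The pumping lemma gives a decomposition w = xyz where |xy| ≤ p and |y| > 0.
The first p characters of w are a's, so xy (and hence y) consists only of a's. Write y = a^k, 1 ≤ k ≤ p.
Since 1 ≤ k ≤ p, k divides p!; set t = 1 + p!/k. Then xy^t z has p + (p!/k)·k = p + p! copies of a. Now the a-count is p+p! and (b-count)-3 = (p+p!+3)-3 = p+p!, so i+3 ≠ j fails. So xy^t z = a^{p+p!} b^{p+p!+3} ∉ L.
This contradicts the pumping lemma, so L is not regular.

a^{p+p!} b^{p+p!+3}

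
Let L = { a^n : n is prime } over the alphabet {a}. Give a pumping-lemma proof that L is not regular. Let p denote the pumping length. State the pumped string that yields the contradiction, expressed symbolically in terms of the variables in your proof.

Toward a contradiction, assume L is regular with pumping length p.
Let q be a prime with q ≥ p+2 (infinitely many primes exist), and take w = a^q ∈ L with |w| = q ≥ p.
The pumping lemma gives a decomposition w = xyz where |xy| ≤ p and |y| ≥ 1.
Then y = a^k for some k with 1 ≤ k ≤ p.
Since 1 ≤ k ≤ p, |xz| = q-k. Pump with i = q+1: |xy^{q+1}z| = (q-k)+(q+1)k = q+qk = q(1+k), which is composite (both factors ≥ 2). So xy^{q+1}z = a^{q(1+k)} ∉ L.
Contradiction. Therefore L is not regular.

a^{q(1+k)}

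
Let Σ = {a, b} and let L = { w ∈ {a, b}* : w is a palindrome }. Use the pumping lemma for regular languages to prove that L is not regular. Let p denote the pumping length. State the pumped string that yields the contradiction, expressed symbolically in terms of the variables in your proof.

a^{p+k} b a^p

Suppose for contradiction that L is regular, and let p be the pumping length.
Take w = a^p b a^p, a palindrome of length 2p+1 ≥ p.
Write w = xyz as guaranteed by the lemma, with |xy| ≤ p and |y| ≥ 1.
Because |xy| ≤ p and w begins with p copies of a, we have y = a^k with 1 ≤ k ≤ p.
Pump with i = 2: xy^2z = a^{p+k} b a^p. Its reverse is a^p b a^{p+k}, which differs from xy^2z since k ≥ 1. So xy^2z is not a palindrome and xy^2z ∉ L.
This is a contradiction; hence L is not regular.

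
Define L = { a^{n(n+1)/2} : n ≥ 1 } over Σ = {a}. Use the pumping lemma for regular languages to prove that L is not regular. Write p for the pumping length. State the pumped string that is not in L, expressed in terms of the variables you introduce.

Assume L is regular. Let p be the pumping length given by the pumping lemma.
Take w = a^{p(p+1)/2} ∈ L with |w| = p(p+1)/2 ≥ p.
By the pumping lemma, w = xyz with |xy| ≤ p and |y| ≥ 1.
Then y = a^k for some k with 1 ≤ k ≤ p.
Pump with i = 2: xy^2z = a^{p(p+1)/2+k}. Since 1 ≤ k ≤ p, p(p+1)/2 < p(p+1)/2+k ≤ p(p+1)/2+p < (p+1)(p+2)/2, so p(p+1)/2+k is strictly between consecutive triangular numbers. So xy^2z ∉ L.
Contradiction. Therefore L is not regular.

a^{p(p+1)/2+k}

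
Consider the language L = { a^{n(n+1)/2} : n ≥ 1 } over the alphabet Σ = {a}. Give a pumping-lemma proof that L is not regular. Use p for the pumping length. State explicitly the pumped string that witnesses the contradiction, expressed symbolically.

a^{p(p+1)/2+k}

Suppose for contradiction that L is regular, and let p be the pumping length.
Take w = a^{p(p+1)/2} ∈ L with |w| = p(p+1)/2 ≥ p.
The pumping lemma gives a decomposition w = xyz where |xy| ≤ p and y is nonempty.
Then y = a^k for some k with 1 ≤ k ≤ p.
Pump with i = 2: xy^2z = a^{p(p+1)/2+k}. Since 1 ≤ k ≤ p, p(p+1)/2 < p(p+1)/2+k ≤ p(p+1)/2+p < (p+1)(p+2)/2, so p(p+1)/2+k is strictly between consecutive triangular numbers. So xy^2z ∉ L.
This contradicts the pumping lemma, so L is not regular.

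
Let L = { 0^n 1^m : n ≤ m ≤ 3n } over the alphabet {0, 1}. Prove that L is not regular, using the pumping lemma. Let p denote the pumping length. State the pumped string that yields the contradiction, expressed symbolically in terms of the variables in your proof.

Suppose for contradiction that L is regular, and let p be the pumping length.
Take w = 0^p 1^p ∈ L (since p ≤ p ≤ 3p), with |w| = 2p ≥ p.
The pumping lemma gives a decomposition w = xyz where |xy| ≤ p and |y| ≥ 1.
The first p characters of w are 0's, so xy (and hence y) consists only of 0's. Write y = 0^k, 1 ≤ k ≤ p.
Pump with i = 2: xy^2z = 0^{p+k} 1^p. Now n = p+k > p = m, so the condition n ≤ m fails. Thus xy^2z ∉ L.
This is a contradiction; hence L is not regular.

0^{p+k} 1^p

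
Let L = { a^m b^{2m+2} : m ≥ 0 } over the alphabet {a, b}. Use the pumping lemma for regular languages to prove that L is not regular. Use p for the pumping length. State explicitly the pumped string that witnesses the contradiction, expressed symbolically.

Assume L is regular. Let p be the pumping length given by the pumping lemma.
Let w = a^p b^{2p+2} ∈ L; note |w| = 3p+2 ≥ p.
Write w = xyz as guaranteed by the lemma, with |xy| ≤ p and y is nonempty.
The first p characters of w are a's, so xy (and hence y) consists only of a's. Write y = a^k, 1 ≤ k ≤ p.
Pump with i = 2: xy^2z = a^{p+k} b^{2p+2}. For this to lie in L we would need 2p+2 = 2(p+k)+2, which forces k = 0. But k ≥ 1, so xy^2z ∉ L.
Contradiction. Therefore L is not regular.

a^{p+k} b^{2p+2}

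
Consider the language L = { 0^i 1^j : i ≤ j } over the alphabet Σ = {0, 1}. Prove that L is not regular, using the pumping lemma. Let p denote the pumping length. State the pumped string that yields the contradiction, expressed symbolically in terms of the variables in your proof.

0^{p+k} 1^p

Toward a contradiction, assume L is regular with pumping length p.
Choose w = 0^p 1^p ∈ L, with |w| = 2p ≥ p.
Write w = xyz as guaranteed by the lemma, with |xy| ≤ p and y is nonempty.
Because |xy| ≤ p and w begins with p copies of 0, we have y = 0^k with 1 ≤ k ≤ p.
Consider xy^2z = 0^{p+k} 1^p. Since k ≥ 1, the 0-count p+k exceeds the 1-count p, so i ≤ j fails; thus xy^2z ∉ L.
This contradicts the pumping lemma, so L is not regular.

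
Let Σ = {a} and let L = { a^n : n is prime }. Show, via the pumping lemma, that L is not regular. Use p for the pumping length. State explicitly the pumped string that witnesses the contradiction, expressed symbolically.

Toward a contradiction, assume L is regular with pumping length p.
Let q be a prime with q ≥ p+2 (infinitely many primes exist), and take w = a^q ∈ L with |w| = q ≥ p.
By the pumping lemma, w = xyz with |xy| ≤ p and |y| > 0.
Then y = a^k for some k with 1 ≤ k ≤ p.
Since 1 ≤ k ≤ p, |xz| = q-k. Pump with i = q+1: |xy^{q+1}z| = (q-k)+(q+1)k = q+qk = q(1+k), which is composite (both factors ≥ 2). So xy^{q+1}z = a^{q(1+k)} ∉ L.
Contradiction. Therefore L is not regular.

a^{q(1+k)}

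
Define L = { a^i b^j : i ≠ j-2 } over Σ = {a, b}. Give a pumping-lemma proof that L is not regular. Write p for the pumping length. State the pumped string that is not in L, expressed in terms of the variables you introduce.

Assume L is regular. Let p be the pumping length given by the pumping lemma.
Choose w = a^p b^{p+p!+2}. Since p ≠ (p+p!+2)-2 = p+p!, w ∈ L; and |w| ≥ p.
By the pumping lemma, w = xyz with |xy| ≤ p and y is nonempty.
Since the first p symbols of w are all a's and |xy| ≤ p, y lies entirely in the leading a-block: y = a^k for some k with 1 ≤ k ≤ p.
Since 1 ≤ k ≤ p, k divides p!; set t = 1 + p!/k. Then xy^t z has p + (p!/k)·k = p + p! copies of a. Now the a-count is p+p! and (b-count)-2 = (p+p!+2)-2 = p+p!, so i ≠ j-2 fails. So xy^t z = a^{p+p!} b^{p+p!+2} ∉ L.
This is a contradiction; hence L is not regular.

a^{p+p!} b^{p+p!+2}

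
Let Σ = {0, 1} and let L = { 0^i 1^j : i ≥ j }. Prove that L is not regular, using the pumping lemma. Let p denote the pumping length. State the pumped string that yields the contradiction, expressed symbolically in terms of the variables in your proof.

Toward a contradiction, assume L is regular with pumping length p.
Choose w = 0^p 1^p ∈ L, with |w| = 2p ≥ p.
By the pumping lemma, w = xyz with |xy| ≤ p and |y| ≥ 1.
Since the first p symbols of w are all 0's and |xy| ≤ p, y lies entirely in the leading 0-block: y = 0^k for some k with 1 ≤ k ≤ p.
Consider xy^0z = xz = 0^{p-k} 1^p. Since k ≥ 1, the 0-count p-k is less than p, so i ≥ j fails; thus xz ∉ L.
This contradicts the pumping lemma, so L is not regular.

0^{p-k} 1^p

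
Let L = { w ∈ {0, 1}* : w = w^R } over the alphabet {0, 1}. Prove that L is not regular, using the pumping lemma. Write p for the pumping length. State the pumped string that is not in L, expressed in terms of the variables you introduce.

0^{p+k} 1 0^p

Toward a contradiction, assume L is regular with pumping length p.
Take w = 0^p 1 0^p, a palindrome of length 2p+1 ≥ p.
The pumping lemma gives a decomposition w = xyz where |xy| ≤ p and y is nonempty.
Since the first p symbols of w are all 0's and |xy| ≤ p, y lies entirely in the leading 0-block: y = 0^k for some k with 1 ≤ k ≤ p.
Pump with i = 2: xy^2z = 0^{p+k} 1 0^p. Its reverse is 0^p 1 0^{p+k}, which differs from xy^2z since k ≥ 1. So xy^2z is not a palindrome and xy^2z ∉ L.
This is a contradiction; hence L is not regular.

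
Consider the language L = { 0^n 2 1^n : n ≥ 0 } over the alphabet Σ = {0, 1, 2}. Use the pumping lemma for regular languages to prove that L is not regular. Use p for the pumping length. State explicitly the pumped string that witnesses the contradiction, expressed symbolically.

0^{p+k} 2 1^p

Suppose for contradiction that L is regular, and let p be the pumping length.
Take w = 0^p 2 1^p ∈ L with |w| = 2p+1 ≥ p.
Write w = xyz as guaranteed by the lemma, with |xy| ≤ p and |y| > 0.
The first p characters of w are 0's, so xy (and hence y) consists only of 0's. Write y = 0^k, 1 ≤ k ≤ p.
Pump with i = 2: xy^2z = 0^{p+k} 2 1^p, which would require p+k = p. But k ≥ 1, so xy^2z ∉ L.
This contradicts the pumping lemma, so L is not regular.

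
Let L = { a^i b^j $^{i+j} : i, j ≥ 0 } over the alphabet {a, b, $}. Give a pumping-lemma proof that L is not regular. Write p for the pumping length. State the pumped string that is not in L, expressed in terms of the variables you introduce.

a^{p+k} b^p $^{2p}

Assume L is regular; let p be its pumping constant.
Take w = a^p b^p $^{2p} ∈ L (with i=j=p, i+j=2p), |w| = 4p ≥ p.
The pumping lemma gives a decomposition w = xyz where |xy| ≤ p and |y| > 0.
Because |xy| ≤ p and w begins with p copies of a, we have y = a^k with 1 ≤ k ≤ p.
Consider xy^2z = a^{p+k} b^p $^{2p}. Now the a- and b-counts sum to 2p+k, but the $-count is 2p ≠ 2p+k. So xy^2z ∉ L.
This contradicts the pumping lemma, so L is not regular.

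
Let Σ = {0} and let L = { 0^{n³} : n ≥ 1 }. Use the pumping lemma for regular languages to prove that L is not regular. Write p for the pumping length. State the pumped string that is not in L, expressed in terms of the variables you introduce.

0^{p³+k}

Assume L is regular. Let p be the pumping length given by the pumping lemma.
Take w = 0^{p³} ∈ L with |w| = p³ ≥ p.
The pumping lemma gives a decomposition w = xyz where |xy| ≤ p and |y| > 0.
Then y = 0^k for some k with 1 ≤ k ≤ p.
Pump with i = 2: xy^2z = 0^{p³+k}. Since 1 ≤ k ≤ p, p³ < p³+k ≤ p³+p < p³+3p²+3p+1 = (p+1)³, so p³+k is not a perfect cube. So xy^2z ∉ L.
This is a contradiction; hence L is not regular.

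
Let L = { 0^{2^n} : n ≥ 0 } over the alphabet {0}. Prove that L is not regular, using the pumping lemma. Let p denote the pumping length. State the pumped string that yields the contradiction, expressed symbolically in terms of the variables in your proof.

0^{2^p+k}

Suppose for contradiction that L is regular, and let p be the pumping length.
Take w = 0^{2^p} ∈ L with |w| = 2^p ≥ p.
By the pumping lemma, w = xyz with |xy| ≤ p and y is nonempty.
Then y = 0^k for some k with 1 ≤ k ≤ p.
Pump with i = 2: xy^2z = 0^{2^p+k}. Since 1 ≤ k ≤ p < 2^p, we have 2^p < 2^p+k < 2^{p+1}, so 2^p+k is not a power of 2. So xy^2z ∉ L.
This contradicts the pumping lemma, so L is not regular.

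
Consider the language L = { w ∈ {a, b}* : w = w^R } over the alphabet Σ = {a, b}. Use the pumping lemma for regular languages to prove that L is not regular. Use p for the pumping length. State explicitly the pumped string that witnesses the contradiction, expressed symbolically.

a^{p+k} b a^p

Suppose for contradiction that L is regular, and let p be the pumping length.
Take w = a^p b a^p, a palindrome of length 2p+1 ≥ p.
The pumping lemma gives a decomposition w = xyz where |xy| ≤ p and |y| ≥ 1.
The first p characters of w are a's, so xy (and hence y) consists only of a's. Write y = a^k, 1 ≤ k ≤ p.
Pump with i = 2: xy^2z = a^{p+k} b a^p. Its reverse is a^p b a^{p+k}, which differs from xy^2z since k ≥ 1. So xy^2z is not a palindrome and xy^2z ∉ L.
Contradiction. Therefore L is not regular.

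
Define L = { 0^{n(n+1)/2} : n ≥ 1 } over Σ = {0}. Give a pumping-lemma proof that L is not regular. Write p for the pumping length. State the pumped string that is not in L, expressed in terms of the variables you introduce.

0^{p(p+1)/2+k}

Toward a contradiction, assume L is regular with pumping length p.
Take w = 0^{p(p+1)/2} ∈ L with |w| = p(p+1)/2 ≥ p.
Write w = xyz as guaranteed by the lemma, with |xy| ≤ p and |y| > 0.
Then y = 0^k for some k with 1 ≤ k ≤ p.
Pump with i = 2: xy^2z = 0^{p(p+1)/2+k}. Since 1 ≤ k ≤ p, p(p+1)/2 < p(p+1)/2+k ≤ p(p+1)/2+p < (p+1)(p+2)/2, so p(p+1)/2+k is strictly between consecutive triangular numbers. So xy^2z ∉ L.
This contradicts the pumping lemma, so L is not regular.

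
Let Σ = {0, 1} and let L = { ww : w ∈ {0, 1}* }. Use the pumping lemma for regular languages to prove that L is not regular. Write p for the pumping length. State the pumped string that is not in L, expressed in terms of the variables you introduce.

0^{p+k} 1^p 0^p 1^p

Suppose for contradiction that L is regular, and let p be the pumping length.
Take w = 0^p 1^p 0^p 1^p = uu where u = 0^p1^p; then w ∈ L and |w| = 4p ≥ p.
By the pumping lemma, w = xyz with |xy| ≤ p and |y| ≥ 1.
The first p characters of w are 0's, so xy (and hence y) consists only of 0's. Write y = 0^k, 1 ≤ k ≤ p.
Pump with i = 2: xy^2z = 0^{p+k} 1^p 0^p 1^p, of length 4p+k. Suppose this equals vv. The string starts with 0 and ends with 1, so v does too; thus the boundary between the two copies of v is a 1→0 transition. There is exactly one such transition, at position 2p+k, so |v| = 2p+k and |vv| = 4p+2k ≠ 4p+k since k ≥ 1. So xy^2z ∉ L.
This contradicts the pumping lemma, so L is not regular.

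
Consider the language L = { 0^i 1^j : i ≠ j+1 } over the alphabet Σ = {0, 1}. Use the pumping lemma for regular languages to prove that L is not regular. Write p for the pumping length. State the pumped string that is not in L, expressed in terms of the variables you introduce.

Suppose for contradiction that L is regular, and let p be the pumping length.
Choose w = 0^p 1^{p+p!-1}. Since p ≠ (p+p!-1)+1 = p+p!, w ∈ L; and |w| ≥ p.
Write w = xyz as guaranteed by the lemma, with |xy| ≤ p and y is nonempty.
Because |xy| ≤ p and w begins with p copies of 0, we have y = 0^k with 1 ≤ k ≤ p.
Since 1 ≤ k ≤ p, k divides p!; set t = 1 + p!/k. Then xy^t z has p + (p!/k)·k = p + p! copies of 0. Now the 0-count is p+p! and (1-count)+1 = (p+p!-1)+1 = p+p!, so i ≠ j+1 fails. So xy^t z = 0^{p+p!} 1^{p+p!-1} ∉ L.
This contradicts the pumping lemma, so L is not regular.

0^{p+p!} 1^{p+p!-1}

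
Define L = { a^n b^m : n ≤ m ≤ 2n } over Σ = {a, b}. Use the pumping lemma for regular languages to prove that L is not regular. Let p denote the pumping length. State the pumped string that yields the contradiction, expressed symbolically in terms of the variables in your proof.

Assume L is regular. Let p be the pumping length given by the pumping lemma.
Take w = a^p b^p ∈ L (since p ≤ p ≤ 2p), with |w| = 2p ≥ p.
The pumping lemma gives a decomposition w = xyz where |xy| ≤ p and |y| > 0.
The first p characters of w are a's, so xy (and hence y) consists only of a's. Write y = a^k, 1 ≤ k ≤ p.
Pump with i = 2: xy^2z = a^{p+k} b^p. Now n = p+k > p = m, so the condition n ≤ m fails. Thus xy^2z ∉ L.
Contradiction. Therefore L is not regular.

a^{p+k} b^p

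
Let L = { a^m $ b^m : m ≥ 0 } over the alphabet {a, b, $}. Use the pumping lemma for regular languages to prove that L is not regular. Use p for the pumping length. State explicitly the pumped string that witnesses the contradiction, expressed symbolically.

a^{p+k} $ b^p

Toward a contradiction, assume L is regular with pumping length p.
Take w = a^p $ b^p ∈ L with |w| = 2p+1 ≥ p.
Write w = xyz as guaranteed by the lemma, with |xy| ≤ p and |y| > 0.
The first p characters of w are a's, so xy (and hence y) consists only of a's. Write y = a^k, 1 ≤ k ≤ p.
Pump with i = 2: xy^2z = a^{p+k} $ b^p, which would require p+k = p. But k ≥ 1, so xy^2z ∉ L.
This is a contradiction; hence L is not regular.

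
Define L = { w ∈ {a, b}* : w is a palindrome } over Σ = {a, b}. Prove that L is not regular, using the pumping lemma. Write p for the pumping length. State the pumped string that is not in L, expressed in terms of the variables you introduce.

Assume L is regular; let p be its pumping constant.
Take w = a^p b a^p, a palindrome of length 2p+1 ≥ p.
Write w = xyz as guaranteed by the lemma, with |xy| ≤ p and |y| > 0.
The first p characters of w are a's, so xy (and hence y) consists only of a's. Write y = a^k, 1 ≤ k ≤ p.
Pump with i = 2: xy^2z = a^{p+k} b a^p. Its reverse is a^p b a^{p+k}, which differs from xy^2z since k ≥ 1. So xy^2z is not a palindrome and xy^2z ∉ L.
This is a contradiction; hence L is not regular.

a^{p+k} b a^p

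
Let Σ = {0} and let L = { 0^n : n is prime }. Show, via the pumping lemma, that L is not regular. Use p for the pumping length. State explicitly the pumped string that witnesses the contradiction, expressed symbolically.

Assume L is regular. Let p be the pumping length given by the pumping lemma.
Let q be a prime with q ≥ p+2 (infinitely many primes exist), and take w = 0^q ∈ L with |w| = q ≥ p.
Write w = xyz as guaranteed by the lemma, with |xy| ≤ p and |y| ≥ 1.
Then y = 0^k for some k with 1 ≤ k ≤ p.
Since 1 ≤ k ≤ p, |xz| = q-k. Pump with i = q+1: |xy^{q+1}z| = (q-k)+(q+1)k = q+qk = q(1+k), which is composite (both factors ≥ 2). So xy^{q+1}z = 0^{q(1+k)} ∉ L.
Contradiction. Therefore L is not regular.

0^{q(1+k)}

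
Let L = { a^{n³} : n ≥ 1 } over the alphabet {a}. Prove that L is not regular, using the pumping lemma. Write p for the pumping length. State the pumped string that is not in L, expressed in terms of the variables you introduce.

a^{p³+k}

Suppose for contradiction that L is regular, and let p be the pumping length.
Take w = a^{p³} ∈ L with |w| = p³ ≥ p.
By the pumping lemma, w = xyz with |xy| ≤ p and |y| ≥ 1.
Then y = a^k for some k with 1 ≤ k ≤ p.
Pump with i = 2: xy^2z = a^{p³+k}. Since 1 ≤ k ≤ p, p³ < p³+k ≤ p³+p < p³+3p²+3p+1 = (p+1)³, so p³+k is not a perfect cube. So xy^2z ∉ L.
This contradicts the pumping lemma, so L is not regular.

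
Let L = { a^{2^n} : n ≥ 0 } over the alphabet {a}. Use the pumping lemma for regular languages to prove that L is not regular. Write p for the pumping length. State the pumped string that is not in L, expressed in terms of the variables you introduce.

Toward a contradiction, assume L is regular with pumping length p.
Take w = a^{2^p} ∈ L with |w| = 2^p ≥ p.
Write w = xyz as guaranteed by the lemma, with |xy| ≤ p and y is nonempty.
Then y = a^k for some k with 1 ≤ k ≤ p.
Pump with i = 2: xy^2z = a^{2^p+k}. Since 1 ≤ k ≤ p < 2^p, we have 2^p < 2^p+k < 2^{p+1}, so 2^p+k is not a power of 2. So xy^2z ∉ L.
Contradiction. Therefore L is not regular.

a^{2^p+k}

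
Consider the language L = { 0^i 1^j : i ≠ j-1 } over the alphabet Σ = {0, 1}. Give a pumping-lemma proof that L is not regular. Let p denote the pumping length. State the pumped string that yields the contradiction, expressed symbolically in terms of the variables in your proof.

Toward a contradiction, assume L is regular with pumping length p.
Choose w = 0^p 1^{p+p!+1}. Since p ≠ (p+p!+1)-1 = p+p!, w ∈ L; and |w| ≥ p.
By the pumping lemma, w = xyz with |xy| ≤ p and y is nonempty.
The first p characters of w are 0's, so xy (and hence y) consists only of 0's. Write y = 0^k, 1 ≤ k ≤ p.
Since 1 ≤ k ≤ p, k divides p!; set t = 1 + p!/k. Then xy^t z has p + (p!/k)·k = p + p! copies of 0. Now the 0-count is p+p! and (1-count)-1 = (p+p!+1)-1 = p+p!, so i ≠ j-1 fails. So xy^t z = 0^{p+p!} 1^{p+p!+1} ∉ L.
Contradiction. Therefore L is not regular.

0^{p+p!} 1^{p+p!+1}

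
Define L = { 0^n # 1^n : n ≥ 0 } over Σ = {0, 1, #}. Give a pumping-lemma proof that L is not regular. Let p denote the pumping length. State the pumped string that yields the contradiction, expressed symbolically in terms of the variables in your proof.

0^{p+k} # 1^p

Assume L is regular; let p be its pumping constant.
Take w = 0^p # 1^p ∈ L with |w| = 2p+1 ≥ p.
By the pumping lemma, w = xyz with |xy| ≤ p and y is nonempty.
Because |xy| ≤ p and w begins with p copies of 0, we have y = 0^k with 1 ≤ k ≤ p.
Pump with i = 2: xy^2z = 0^{p+k} # 1^p, which would require p+k = p. But k ≥ 1, so xy^2z ∉ L.
Contradiction. Therefore L is not regular.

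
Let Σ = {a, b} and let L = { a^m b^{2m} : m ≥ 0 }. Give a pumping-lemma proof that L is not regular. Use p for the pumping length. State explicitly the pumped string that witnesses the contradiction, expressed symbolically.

Assume L is regular. Let p be the pumping length given by the pumping lemma.
Let w = a^p b^{2p} ∈ L; note |w| = 3p ≥ p.
The pumping lemma gives a decomposition w = xyz where |xy| ≤ p and y is nonempty.
Since the first p symbols of w are all a's and |xy| ≤ p, y lies entirely in the leading a-block: y = a^k for some k with 1 ≤ k ≤ p.
Pump with i = 2: xy^2z = a^{p+k} b^{2p}. For this to lie in L we would need 2p = 2(p+k), which forces k = 0. But k ≥ 1, so xy^2z ∉ L.
This contradicts the pumping lemma, so L is not regular.

a^{p+k} b^{2p}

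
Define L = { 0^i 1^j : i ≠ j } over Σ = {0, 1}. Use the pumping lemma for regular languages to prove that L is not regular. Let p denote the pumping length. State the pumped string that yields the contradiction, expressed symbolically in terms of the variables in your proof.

Toward a contradiction, assume L is regular with pumping length p.
Choose w = 0^p 1^{p+p!}. Since p ≠ p+p!, w ∈ L; and |w| ≥ p.
The pumping lemma gives a decomposition w = xyz where |xy| ≤ p and |y| ≥ 1.
Since the first p symbols of w are all 0's and |xy| ≤ p, y lies entirely in the leading 0-block: y = 0^k for some k with 1 ≤ k ≤ p.
Since 1 ≤ k ≤ p, k divides p!; set t = 1 + p!/k. Then xy^t z has p + (p!/k)·k = p + p! copies of 0. Now the 0-count equals the 1-count, so i ≠ j fails. So xy^t z = 0^{p+p!} 1^{p+p!} ∉ L.
This contradicts the pumping lemma, so L is not regular.

0^{p+p!} 1^{p+p!}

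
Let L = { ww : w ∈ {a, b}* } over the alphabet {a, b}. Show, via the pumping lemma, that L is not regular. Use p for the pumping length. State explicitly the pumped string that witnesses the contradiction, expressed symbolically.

a^{p+k} b^p a^p b^p

Toward a contradiction, assume L is regular with pumping length p.
Take w = a^p b^p a^p b^p = uu where u = a^pb^p; then w ∈ L and |w| = 4p ≥ p.
Write w = xyz as guaranteed by the lemma, with |xy| ≤ p and |y| ≥ 1.
Because |xy| ≤ p and w begins with p copies of a, we have y = a^k with 1 ≤ k ≤ p.
Pump with i = 2: xy^2z = a^{p+k} b^p a^p b^p, of length 4p+k. Suppose this equals vv. The string starts with a and ends with b, so v does too; thus the boundary between the two copies of v is a b→a transition. There is exactly one such transition, at position 2p+k, so |v| = 2p+k and |vv| = 4p+2k ≠ 4p+k since k ≥ 1. So xy^2z ∉ L.
Contradiction. Therefore L is not regular.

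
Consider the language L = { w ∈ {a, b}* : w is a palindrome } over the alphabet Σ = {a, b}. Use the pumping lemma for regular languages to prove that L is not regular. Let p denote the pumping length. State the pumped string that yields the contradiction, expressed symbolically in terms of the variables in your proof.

Assume L is regular. Let p be the pumping length given by the pumping lemma.
Take w = a^p b a^p, a palindrome of length 2p+1 ≥ p.
By the pumping lemma, w = xyz with |xy| ≤ p and |y| ≥ 1.
Since the first p symbols of w are all a's and |xy| ≤ p, y lies entirely in the leading a-block: y = a^k for some k with 1 ≤ k ≤ p.
Pump with i = 2: xy^2z = a^{p+k} b a^p. Its reverse is a^p b a^{p+k}, which differs from xy^2z since k ≥ 1. So xy^2z is not a palindrome and xy^2z ∉ L.
Contradiction. Therefore L is not regular.

a^{p+k} b a^p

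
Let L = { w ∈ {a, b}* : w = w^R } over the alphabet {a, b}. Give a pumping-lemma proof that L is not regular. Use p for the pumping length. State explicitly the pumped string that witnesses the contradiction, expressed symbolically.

Suppose for contradiction that L is regular, and let p be the pumping length.
Take w = a^p b a^p, a palindrome of length 2p+1 ≥ p.
Write w = xyz as guaranteed by the lemma, with |xy| ≤ p and |y| ≥ 1.
Because |xy| ≤ p and w begins with p copies of a, we have y = a^k with 1 ≤ k ≤ p.
Pump with i = 2: xy^2z = a^{p+k} b a^p. Its reverse is a^p b a^{p+k}, which differs from xy^2z since k ≥ 1. So xy^2z is not a palindrome and xy^2z ∉ L.
This is a contradiction; hence L is not regular.

a^{p+k} b a^p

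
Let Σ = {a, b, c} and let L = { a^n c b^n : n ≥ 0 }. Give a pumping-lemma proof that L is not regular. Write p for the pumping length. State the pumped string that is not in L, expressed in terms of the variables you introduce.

Toward a contradiction, assume L is regular with pumping length p.
Take w = a^p c b^p ∈ L with |w| = 2p+1 ≥ p.
Write w = xyz as guaranteed by the lemma, with |xy| ≤ p and |y| > 0.
Since the first p symbols of w are all a's and |xy| ≤ p, y lies entirely in the leading a-block: y = a^k for some k with 1 ≤ k ≤ p.
Pump with i = 2: xy^2z = a^{p+k} c b^p, which would require p+k = p. But k ≥ 1, so xy^2z ∉ L.
This contradicts the pumping lemma, so L is not regular.

a^{p+k} c b^p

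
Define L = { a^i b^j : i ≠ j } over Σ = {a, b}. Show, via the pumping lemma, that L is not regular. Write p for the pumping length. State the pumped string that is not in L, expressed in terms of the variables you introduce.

Assume L is regular. Let p be the pumping length given by the pumping lemma.
Choose w = a^p b^{p+p!}. Since p ≠ p+p!, w ∈ L; and |w| ≥ p.
The pumping lemma gives a decomposition w = xyz where |xy| ≤ p and y is nonempty.
Since the first p symbols of w are all a's and |xy| ≤ p, y lies entirely in the leading a-block: y = a^k for some k with 1 ≤ k ≤ p.
Since 1 ≤ k ≤ p, k divides p!; set t = 1 + p!/k. Then xy^t z has p + (p!/k)·k = p + p! copies of a. Now the a-count equals the b-count, so i ≠ j fails. So xy^t z = a^{p+p!} b^{p+p!} ∉ L.
This contradicts the pumping lemma, so L is not regular.

a^{p+p!} b^{p+p!}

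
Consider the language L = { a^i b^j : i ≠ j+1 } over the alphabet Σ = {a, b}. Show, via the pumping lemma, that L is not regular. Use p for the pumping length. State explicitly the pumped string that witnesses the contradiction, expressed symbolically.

a^{p+p!} b^{p+p!-1}

Assume L is regular. Let p be the pumping length given by the pumping lemma.
Choose w = a^p b^{p+p!-1}. Since p ≠ (p+p!-1)+1 = p+p!, w ∈ L; and |w| ≥ p.
Write w = xyz as guaranteed by the lemma, with |xy| ≤ p and y is nonempty.
Since the first p symbols of w are all a's and |xy| ≤ p, y lies entirely in the leading a-block: y = a^k for some k with 1 ≤ k ≤ p.
Since 1 ≤ k ≤ p, k divides p!; set t = 1 + p!/k. Then xy^t z has p + (p!/k)·k = p + p! copies of a. Now the a-count is p+p! and (b-count)+1 = (p+p!-1)+1 = p+p!, so i ≠ j+1 fails. So xy^t z = a^{p+p!} b^{p+p!-1} ∉ L.
This is a contradiction; hence L is not regular.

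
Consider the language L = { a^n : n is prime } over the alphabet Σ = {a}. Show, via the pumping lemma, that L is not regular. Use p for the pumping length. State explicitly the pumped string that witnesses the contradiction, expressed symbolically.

Assume L is regular; let p be its pumping constant.
Let q be a prime with q ≥ p+2 (infinitely many primes exist), and take w = a^q ∈ L with |w| = q ≥ p.
Write w = xyz as guaranteed by the lemma, with |xy| ≤ p and |y| > 0.
Then y = a^k for some k with 1 ≤ k ≤ p.
Since 1 ≤ k ≤ p, |xz| = q-k. Pump with i = q+1: |xy^{q+1}z| = (q-k)+(q+1)k = q+qk = q(1+k), which is composite (both factors ≥ 2). So xy^{q+1}z = a^{q(1+k)} ∉ L.
Contradiction. Therefore L is not regular.

a^{q(1+k)}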